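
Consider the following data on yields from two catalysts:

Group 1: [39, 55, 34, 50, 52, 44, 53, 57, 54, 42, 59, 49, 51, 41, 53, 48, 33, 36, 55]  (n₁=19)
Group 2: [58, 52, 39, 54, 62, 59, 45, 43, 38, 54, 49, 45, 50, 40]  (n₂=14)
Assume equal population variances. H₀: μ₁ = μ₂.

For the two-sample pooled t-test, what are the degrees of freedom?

degrees of freedom = 31

df = n₁ + n₂ − 2 = 19 + 14 − 2 = 31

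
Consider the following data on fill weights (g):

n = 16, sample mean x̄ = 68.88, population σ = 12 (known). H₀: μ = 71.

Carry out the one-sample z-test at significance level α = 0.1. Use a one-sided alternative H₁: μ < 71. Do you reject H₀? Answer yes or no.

reject H₀: no

SE = σ/√n = 12/√16 = 3.0000
z = (x̄−μ₀)/SE = (68.88−71)/3.0000 = -0.7067
p-value (one-sided, H₁ less) = 0.23989
At α=0.1: p ≥ α → fail to reject H₀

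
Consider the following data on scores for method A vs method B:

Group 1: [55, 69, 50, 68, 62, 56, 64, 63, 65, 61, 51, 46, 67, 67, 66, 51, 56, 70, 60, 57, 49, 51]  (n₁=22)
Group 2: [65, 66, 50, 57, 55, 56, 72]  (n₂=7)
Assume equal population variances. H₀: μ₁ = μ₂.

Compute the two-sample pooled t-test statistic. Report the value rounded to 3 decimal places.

test statistic = -0.269

x̄₁=59.273, s₁=7.395, n₁=22
x̄₂=60.143, s₂=7.690, n₂=7
s_p² = [21·7.395² + 6·7.690²]/27 = 55.6748
SE = √(s_p²·(1/22+1/7)) = 3.2379
t = (59.273−60.143)/3.2379 = -0.2687
df = 27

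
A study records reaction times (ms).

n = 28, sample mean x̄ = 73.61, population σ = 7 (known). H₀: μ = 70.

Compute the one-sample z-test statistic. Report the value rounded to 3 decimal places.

SE = σ/√n = 7/√28 = 1.3229
z = (x̄−μ₀)/SE = (73.61−70)/1.3229 = 2.7289

test statistic = 2.729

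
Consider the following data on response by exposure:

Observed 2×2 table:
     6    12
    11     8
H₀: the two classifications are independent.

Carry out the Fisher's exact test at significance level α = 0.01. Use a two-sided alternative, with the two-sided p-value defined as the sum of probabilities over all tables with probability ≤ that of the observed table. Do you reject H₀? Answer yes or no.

reject H₀: no

Margins: r₁=18, r₂=19, c₁=17, c₂=20, n=37
p_obs = C(18,6)·C(19,11)/C(37,17); sum pmf over tables with pmf ≤ p_obs
p-value (two-sided) = 0.19136
At α=0.01: p ≥ α → fail to reject H₀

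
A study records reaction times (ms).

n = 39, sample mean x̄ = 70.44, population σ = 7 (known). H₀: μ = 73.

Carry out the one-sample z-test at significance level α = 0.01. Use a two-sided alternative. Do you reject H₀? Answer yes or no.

SE = σ/√n = 7/√39 = 1.1209
z = (x̄−μ₀)/SE = (70.44−73)/1.1209 = -2.2839
p-value (two-sided) = 0.02238
At α=0.01: p ≥ α → fail to reject H₀

reject H₀: no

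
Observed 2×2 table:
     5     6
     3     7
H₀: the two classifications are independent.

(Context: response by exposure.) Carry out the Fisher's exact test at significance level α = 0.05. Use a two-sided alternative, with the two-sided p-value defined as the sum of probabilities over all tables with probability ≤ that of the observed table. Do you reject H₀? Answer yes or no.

reject H₀: no

Margins: r₁=11, r₂=10, c₁=8, c₂=13, n=21
p_obs = C(11,5)·C(10,3)/C(21,8); sum pmf over tables with pmf ≤ p_obs
p-value (two-sided) = 0.65944
At α=0.05: p ≥ α → fail to reject H₀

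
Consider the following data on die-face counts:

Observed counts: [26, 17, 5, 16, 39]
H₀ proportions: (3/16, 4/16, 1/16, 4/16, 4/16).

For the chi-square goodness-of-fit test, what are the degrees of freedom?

df = k − 1 = 5 − 1 = 4

degrees of freedom = 4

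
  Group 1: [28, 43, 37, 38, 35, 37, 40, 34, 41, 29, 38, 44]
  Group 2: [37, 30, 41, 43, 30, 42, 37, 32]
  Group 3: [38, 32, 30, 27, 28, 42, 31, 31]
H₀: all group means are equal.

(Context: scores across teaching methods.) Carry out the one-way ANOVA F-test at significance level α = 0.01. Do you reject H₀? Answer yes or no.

reject H₀: no

Group means [37.00, 36.50, 32.38], grand mean 35.536
SSB = Σnᵢ(x̄ᵢ−x̄)² = 113.089; SSW = ΣΣ(x−x̄ᵢ)² = 649.875
MSB = 113.089/2 = 56.5446; MSW = 649.875/25 = 25.9950
F = MSB/MSW = 2.1752
df = (2, 25)
p-value (upper-tail) = 0.13461
At α=0.01: p ≥ α → fail to reject H₀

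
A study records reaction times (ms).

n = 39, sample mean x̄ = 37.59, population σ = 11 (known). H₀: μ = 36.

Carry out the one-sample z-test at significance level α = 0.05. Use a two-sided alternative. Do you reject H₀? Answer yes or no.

reject H₀: no

SE = σ/√n = 11/√39 = 1.7614
z = (x̄−μ₀)/SE = (37.59−36)/1.7614 = 0.9027
p-value (two-sided) = 0.36669
At α=0.05: p ≥ α → fail to reject H₀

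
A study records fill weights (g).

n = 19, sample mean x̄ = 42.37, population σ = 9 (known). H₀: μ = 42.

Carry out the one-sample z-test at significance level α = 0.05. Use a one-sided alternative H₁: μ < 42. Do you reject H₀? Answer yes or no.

reject H₀: no

SE = σ/√n = 9/√19 = 2.0647
z = (x̄−μ₀)/SE = (42.37−42)/2.0647 = 0.1792
p-value (one-sided, H₁ less) = 0.57111
At α=0.05: p ≥ α → fail to reject H₀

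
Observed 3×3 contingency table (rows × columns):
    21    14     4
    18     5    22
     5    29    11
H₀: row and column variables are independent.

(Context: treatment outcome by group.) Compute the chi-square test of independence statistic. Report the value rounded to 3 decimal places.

test statistic = 40.420

Row totals [39, 45, 45], col totals [44, 48, 37], n=129
χ² = (21−13.30)²/13.30 + (14−14.51)²/14.51 + (4−11.19)²/11.19 + (18−15.35)²/15.35 + (5−16.74)²/16.74 + (22−12.91)²/12.91 + (5−15.35)²/15.35 + (29−16.74)²/16.74 + (11−12.91)²/12.91 = 40.4201
df = 4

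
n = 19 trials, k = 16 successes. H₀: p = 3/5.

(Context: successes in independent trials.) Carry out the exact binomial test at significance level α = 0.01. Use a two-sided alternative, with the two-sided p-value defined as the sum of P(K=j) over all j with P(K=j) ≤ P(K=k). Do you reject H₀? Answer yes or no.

reject H₀: no

Exact binomial: n=19, k=16, p₀=3/5=0.6000
P(X=j) = C(n,j)·p₀^j·(1−p₀)^(n−j); p = Σ P(X=j) over j with P(X=j) ≤ P(X=16)
p-value (two-sided) = 0.03452
At α=0.01: p ≥ α → fail to reject H₀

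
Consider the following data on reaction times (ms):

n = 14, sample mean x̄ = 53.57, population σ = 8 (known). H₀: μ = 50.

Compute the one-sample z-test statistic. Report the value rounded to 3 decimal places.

test statistic = 1.670

SE = σ/√n = 8/√14 = 2.1381
z = (x̄−μ₀)/SE = (53.57−50)/2.1381 = 1.6697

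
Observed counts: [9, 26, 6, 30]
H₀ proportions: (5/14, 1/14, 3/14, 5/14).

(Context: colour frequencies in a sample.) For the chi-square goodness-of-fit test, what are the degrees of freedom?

df = k − 1 = 4 − 1 = 3

degrees of freedom = 3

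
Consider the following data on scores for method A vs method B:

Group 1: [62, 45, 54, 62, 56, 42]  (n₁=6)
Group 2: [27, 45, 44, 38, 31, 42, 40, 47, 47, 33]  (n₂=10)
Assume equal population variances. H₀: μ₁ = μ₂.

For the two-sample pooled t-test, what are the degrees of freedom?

degrees of freedom = 14

df = n₁ + n₂ − 2 = 6 + 10 − 2 = 14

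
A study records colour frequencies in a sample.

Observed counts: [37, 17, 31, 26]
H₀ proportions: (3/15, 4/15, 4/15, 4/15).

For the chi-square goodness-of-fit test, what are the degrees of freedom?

degrees of freedom = 3

df = k − 1 = 4 − 1 = 3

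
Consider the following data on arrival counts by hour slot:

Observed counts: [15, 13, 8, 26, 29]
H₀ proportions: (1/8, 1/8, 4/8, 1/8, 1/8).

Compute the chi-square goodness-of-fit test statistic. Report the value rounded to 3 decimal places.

n = 91; E_i = n·p_i = [11.38, 11.38, 45.50, 11.38, 11.38]
χ² = (15−11.38)²/11.38 + (13−11.38)²/11.38 + (8−45.50)²/45.50 + (26−11.38)²/11.38 + (29−11.38)²/11.38 = 78.4066
df = 4

test statistic = 78.407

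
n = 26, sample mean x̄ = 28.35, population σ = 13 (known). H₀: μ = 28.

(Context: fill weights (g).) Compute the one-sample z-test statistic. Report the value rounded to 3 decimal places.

SE = σ/√n = 13/√26 = 2.5495
z = (x̄−μ₀)/SE = (28.35−28)/2.5495 = 0.1373

test statistic = 0.137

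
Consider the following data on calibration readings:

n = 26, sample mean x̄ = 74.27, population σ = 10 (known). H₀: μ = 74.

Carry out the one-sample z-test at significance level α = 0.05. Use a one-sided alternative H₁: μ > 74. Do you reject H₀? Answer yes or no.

SE = σ/√n = 10/√26 = 1.9612
z = (x̄−μ₀)/SE = (74.27−74)/1.9612 = 0.1377
p-value (one-sided, H₁ greater) = 0.44525
At α=0.05: p ≥ α → fail to reject H₀

reject H₀: no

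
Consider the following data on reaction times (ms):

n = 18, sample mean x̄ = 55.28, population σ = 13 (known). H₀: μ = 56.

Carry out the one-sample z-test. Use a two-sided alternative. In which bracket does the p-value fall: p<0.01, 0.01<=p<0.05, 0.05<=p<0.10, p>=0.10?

p-value bracket: p>=0.10

SE = σ/√n = 13/√18 = 3.0641
z = (x̄−μ₀)/SE = (55.28−56)/3.0641 = -0.2350
p-value (two-sided) = 0.81423
→ bracket: p>=0.10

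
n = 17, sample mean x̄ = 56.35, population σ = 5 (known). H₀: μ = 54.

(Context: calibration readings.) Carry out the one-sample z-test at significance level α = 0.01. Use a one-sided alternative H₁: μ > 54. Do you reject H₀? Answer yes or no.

reject H₀: no

SE = σ/√n = 5/√17 = 1.2127
z = (x̄−μ₀)/SE = (56.35−54)/1.2127 = 1.9379
p-value (one-sided, H₁ greater) = 0.02632
At α=0.01: p ≥ α → fail to reject H₀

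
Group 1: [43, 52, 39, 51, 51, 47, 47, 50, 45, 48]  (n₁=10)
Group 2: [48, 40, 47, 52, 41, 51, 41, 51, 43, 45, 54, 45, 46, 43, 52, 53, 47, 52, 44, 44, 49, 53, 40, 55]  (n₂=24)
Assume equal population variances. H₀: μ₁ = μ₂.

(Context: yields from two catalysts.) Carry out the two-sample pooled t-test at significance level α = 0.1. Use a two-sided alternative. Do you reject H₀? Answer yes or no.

reject H₀: no

x̄₁=47.300, s₁=4.084, n₁=10
x̄₂=47.333, s₂=4.770, n₂=24
s_p² = [9·4.084² + 23·4.770²]/32 = 21.0448
SE = √(s_p²·(1/10+1/24)) = 1.7267
t = (47.300−47.333)/1.7267 = -0.0193
df = 32
p-value (two-sided) = 0.98472
At α=0.1: p ≥ α → fail to reject H₀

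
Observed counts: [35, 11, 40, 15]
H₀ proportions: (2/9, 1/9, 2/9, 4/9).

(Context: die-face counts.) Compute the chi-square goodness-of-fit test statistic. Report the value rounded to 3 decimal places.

test statistic = 40.661

n = 101; E_i = n·p_i = [22.44, 11.22, 22.44, 44.89]
χ² = (35−22.44)²/22.44 + (11−11.22)²/11.22 + (40−22.44)²/22.44 + (15−44.89)²/44.89 = 40.6609
df = 3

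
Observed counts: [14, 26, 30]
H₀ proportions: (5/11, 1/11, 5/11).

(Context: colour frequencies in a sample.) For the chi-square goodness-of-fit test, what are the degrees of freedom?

degrees of freedom = 2

df = k − 1 = 3 − 1 = 2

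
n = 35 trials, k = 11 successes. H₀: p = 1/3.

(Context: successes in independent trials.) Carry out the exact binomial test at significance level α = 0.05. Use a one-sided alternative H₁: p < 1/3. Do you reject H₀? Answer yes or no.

reject H₀: no

Exact binomial: n=35, k=11, p₀=1/3=0.3333
P(X≤11) from Σ C(n,i)·p₀^i·(1−p₀)^(n−i)
p-value (one-sided, H₁ less) = 0.48426
At α=0.05: p ≥ α → fail to reject H₀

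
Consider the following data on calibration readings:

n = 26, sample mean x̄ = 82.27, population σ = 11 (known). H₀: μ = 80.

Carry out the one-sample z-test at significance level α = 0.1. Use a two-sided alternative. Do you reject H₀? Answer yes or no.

SE = σ/√n = 11/√26 = 2.1573
z = (x̄−μ₀)/SE = (82.27−80)/2.1573 = 1.0523
p-value (two-sided) = 0.29268
At α=0.1: p ≥ α → fail to reject H₀

reject H₀: no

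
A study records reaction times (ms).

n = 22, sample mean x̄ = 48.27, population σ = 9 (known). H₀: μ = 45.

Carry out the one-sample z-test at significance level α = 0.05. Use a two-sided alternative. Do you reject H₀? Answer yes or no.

reject H₀: no

SE = σ/√n = 9/√22 = 1.9188
z = (x̄−μ₀)/SE = (48.27−45)/1.9188 = 1.7042
p-value (two-sided) = 0.08835
At α=0.05: p ≥ α → fail to reject H₀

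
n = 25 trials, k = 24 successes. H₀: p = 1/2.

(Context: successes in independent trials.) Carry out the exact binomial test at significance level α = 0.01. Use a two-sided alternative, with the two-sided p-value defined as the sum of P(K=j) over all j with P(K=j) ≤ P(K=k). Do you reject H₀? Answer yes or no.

reject H₀: yes

Exact binomial: n=25, k=24, p₀=1/2=0.5000
P(X=j) = C(n,j)·p₀^j·(1−p₀)^(n−j); p = Σ P(X=j) over j with P(X=j) ≤ P(X=24)
p-value (two-sided) = 0.00000
At α=0.01: p < α → reject H₀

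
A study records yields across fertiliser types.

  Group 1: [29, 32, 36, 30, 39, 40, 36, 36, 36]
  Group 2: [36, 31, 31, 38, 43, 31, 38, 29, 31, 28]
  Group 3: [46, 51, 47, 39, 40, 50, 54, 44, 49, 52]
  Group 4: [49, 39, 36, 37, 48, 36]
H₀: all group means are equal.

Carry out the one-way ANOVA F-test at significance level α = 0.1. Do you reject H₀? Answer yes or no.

reject H₀: yes

Group means [34.89, 33.60, 47.20, 40.83], grand mean 39.057
SSB = Σnᵢ(x̄ᵢ−x̄)² = 1136.163; SSW = ΣΣ(x−x̄ᵢ)² = 735.722
MSB = 1136.163/3 = 378.7212; MSW = 735.722/31 = 23.7330
F = MSB/MSW = 15.9576
df = (3, 31)
p-value (upper-tail) = 0.00000
At α=0.1: p < α → reject H₀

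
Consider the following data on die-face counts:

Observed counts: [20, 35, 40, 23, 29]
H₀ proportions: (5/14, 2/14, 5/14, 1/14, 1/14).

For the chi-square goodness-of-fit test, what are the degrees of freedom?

degrees of freedom = 4

df = k − 1 = 5 − 1 = 4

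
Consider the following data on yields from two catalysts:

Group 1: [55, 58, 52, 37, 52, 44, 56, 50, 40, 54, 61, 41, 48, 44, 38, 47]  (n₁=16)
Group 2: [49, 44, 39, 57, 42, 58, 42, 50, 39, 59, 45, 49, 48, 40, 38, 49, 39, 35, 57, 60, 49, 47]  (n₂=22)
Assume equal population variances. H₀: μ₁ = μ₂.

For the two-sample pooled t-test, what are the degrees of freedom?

degrees of freedom = 36

df = n₁ + n₂ − 2 = 16 + 22 − 2 = 36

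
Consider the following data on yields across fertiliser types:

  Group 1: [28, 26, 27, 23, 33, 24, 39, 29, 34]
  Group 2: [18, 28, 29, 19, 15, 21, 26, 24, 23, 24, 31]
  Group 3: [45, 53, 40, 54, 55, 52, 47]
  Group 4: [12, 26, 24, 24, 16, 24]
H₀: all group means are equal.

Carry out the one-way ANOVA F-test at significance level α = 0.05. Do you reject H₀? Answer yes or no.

reject H₀: yes

Group means [29.22, 23.45, 49.43, 21.00], grand mean 30.091
SSB = Σnᵢ(x̄ᵢ−x̄)² = 3604.730; SSW = ΣΣ(x−x̄ᵢ)² = 801.997
MSB = 3604.730/3 = 1201.5767; MSW = 801.997/29 = 27.6551
F = MSB/MSW = 43.4487
df = (3, 29)
p-value (upper-tail) = 0.00000
At α=0.05: p < α → reject H₀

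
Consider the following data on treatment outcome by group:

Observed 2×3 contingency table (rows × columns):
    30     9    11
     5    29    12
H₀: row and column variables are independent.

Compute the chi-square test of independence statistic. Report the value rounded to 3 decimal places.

Row totals [50, 46], col totals [35, 38, 23], n=96
χ² = (30−18.23)²/18.23 + (9−19.79)²/19.79 + (11−11.98)²/11.98 + (5−16.77)²/16.77 + (29−18.21)²/18.21 + (12−11.02)²/11.02 = 28.3094
df = 2

test statistic = 28.309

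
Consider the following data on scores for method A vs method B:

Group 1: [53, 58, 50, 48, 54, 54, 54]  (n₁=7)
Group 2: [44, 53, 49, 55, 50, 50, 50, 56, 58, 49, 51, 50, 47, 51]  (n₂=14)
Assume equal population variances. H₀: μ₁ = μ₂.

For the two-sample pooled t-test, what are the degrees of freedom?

degrees of freedom = 19

df = n₁ + n₂ − 2 = 7 + 14 − 2 = 19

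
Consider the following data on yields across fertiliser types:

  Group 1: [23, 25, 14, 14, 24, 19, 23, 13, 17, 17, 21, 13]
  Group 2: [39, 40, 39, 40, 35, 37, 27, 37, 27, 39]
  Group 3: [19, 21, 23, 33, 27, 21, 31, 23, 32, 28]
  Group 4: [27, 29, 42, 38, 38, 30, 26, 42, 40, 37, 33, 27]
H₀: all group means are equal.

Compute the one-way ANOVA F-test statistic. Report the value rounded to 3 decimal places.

test statistic = 26.793

Group means [18.58, 36.00, 25.80, 34.08], grand mean 28.409
SSB = Σnᵢ(x̄ᵢ−x̄)² = 2189.203; SSW = ΣΣ(x−x̄ᵢ)² = 1089.433
MSB = 2189.203/3 = 729.7343; MSW = 1089.433/40 = 27.2358
F = MSB/MSW = 26.7932
df = (3, 40)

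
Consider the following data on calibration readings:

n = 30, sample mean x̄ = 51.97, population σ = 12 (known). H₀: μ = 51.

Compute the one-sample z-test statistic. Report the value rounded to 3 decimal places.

test statistic = 0.443

SE = σ/√n = 12/√30 = 2.1909
z = (x̄−μ₀)/SE = (51.97−51)/2.1909 = 0.4427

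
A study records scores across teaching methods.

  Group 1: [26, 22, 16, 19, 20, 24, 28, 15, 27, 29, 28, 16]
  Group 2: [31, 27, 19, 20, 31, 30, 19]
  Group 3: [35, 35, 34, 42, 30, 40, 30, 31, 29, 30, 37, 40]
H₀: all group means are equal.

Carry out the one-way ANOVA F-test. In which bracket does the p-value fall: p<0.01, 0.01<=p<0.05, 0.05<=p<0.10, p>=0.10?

Group means [22.50, 25.29, 34.42], grand mean 27.742
SSB = Σnᵢ(x̄ᵢ−x̄)² = 906.590; SSW = ΣΣ(x−x̄ᵢ)² = 721.345
MSB = 906.590/2 = 453.2951; MSW = 721.345/28 = 25.7623
F = MSB/MSW = 17.5953
df = (2, 28)
p-value (upper-tail) = 0.00001
→ bracket: p<0.01

p-value bracket: p<0.01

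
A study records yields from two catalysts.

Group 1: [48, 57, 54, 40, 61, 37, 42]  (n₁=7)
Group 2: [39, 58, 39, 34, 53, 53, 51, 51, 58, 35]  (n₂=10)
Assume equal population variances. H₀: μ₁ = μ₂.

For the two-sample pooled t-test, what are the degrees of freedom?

degrees of freedom = 15

df = n₁ + n₂ − 2 = 7 + 10 − 2 = 15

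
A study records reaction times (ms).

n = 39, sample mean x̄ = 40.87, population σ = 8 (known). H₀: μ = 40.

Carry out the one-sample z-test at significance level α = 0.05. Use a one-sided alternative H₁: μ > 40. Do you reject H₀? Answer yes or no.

SE = σ/√n = 8/√39 = 1.2810
z = (x̄−μ₀)/SE = (40.87−40)/1.2810 = 0.6791
p-value (one-sided, H₁ greater) = 0.24852
At α=0.05: p ≥ α → fail to reject H₀

reject H₀: no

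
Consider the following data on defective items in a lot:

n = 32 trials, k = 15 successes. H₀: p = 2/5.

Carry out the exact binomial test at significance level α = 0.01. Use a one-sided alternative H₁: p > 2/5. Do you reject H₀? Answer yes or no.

Exact binomial: n=32, k=15, p₀=2/5=0.4000
P(X≥15) from Σ C(n,i)·p₀^i·(1−p₀)^(n−i)
p-value (one-sided, H₁ greater) = 0.26762
At α=0.01: p ≥ α → fail to reject H₀

reject H₀: no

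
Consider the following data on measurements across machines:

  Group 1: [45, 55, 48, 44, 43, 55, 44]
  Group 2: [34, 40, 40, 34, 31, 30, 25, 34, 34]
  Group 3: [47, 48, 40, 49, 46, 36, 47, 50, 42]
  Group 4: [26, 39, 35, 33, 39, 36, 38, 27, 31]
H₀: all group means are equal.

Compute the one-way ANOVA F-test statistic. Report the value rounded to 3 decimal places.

Group means [47.71, 33.56, 45.00, 33.78], grand mean 39.559
SSB = Σnᵢ(x̄ᵢ−x̄)² = 1357.176; SSW = ΣΣ(x−x̄ᵢ)² = 707.206
MSB = 1357.176/3 = 452.3920; MSW = 707.206/30 = 23.5735
F = MSB/MSW = 19.1907
df = (3, 30)

test statistic = 19.191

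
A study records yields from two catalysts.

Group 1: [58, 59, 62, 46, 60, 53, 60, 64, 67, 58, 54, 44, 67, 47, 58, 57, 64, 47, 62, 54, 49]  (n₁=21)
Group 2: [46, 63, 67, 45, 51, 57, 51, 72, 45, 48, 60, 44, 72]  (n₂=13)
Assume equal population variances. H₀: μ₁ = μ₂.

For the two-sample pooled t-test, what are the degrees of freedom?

degrees of freedom = 32

df = n₁ + n₂ − 2 = 21 + 13 − 2 = 32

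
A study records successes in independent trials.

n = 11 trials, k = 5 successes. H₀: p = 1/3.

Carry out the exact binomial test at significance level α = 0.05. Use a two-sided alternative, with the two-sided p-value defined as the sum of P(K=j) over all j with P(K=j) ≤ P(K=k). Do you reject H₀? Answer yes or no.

Exact binomial: n=11, k=5, p₀=1/3=0.3333
P(X=j) = C(n,j)·p₀^j·(1−p₀)^(n−j); p = Σ P(X=j) over j with P(X=j) ≤ P(X=5)
p-value (two-sided) = 0.52311
At α=0.05: p ≥ α → fail to reject H₀

reject H₀: no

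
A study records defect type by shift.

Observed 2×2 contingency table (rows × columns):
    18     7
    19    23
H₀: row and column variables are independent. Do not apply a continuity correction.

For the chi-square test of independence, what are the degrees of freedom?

df = (r−1)(c−1) = (2−1)·(2−1) = 1

degrees of freedom = 1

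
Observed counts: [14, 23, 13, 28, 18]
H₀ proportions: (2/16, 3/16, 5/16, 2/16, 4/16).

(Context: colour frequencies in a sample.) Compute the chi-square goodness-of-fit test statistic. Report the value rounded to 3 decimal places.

n = 96; E_i = n·p_i = [12.00, 18.00, 30.00, 12.00, 24.00]
χ² = (14−12.00)²/12.00 + (23−18.00)²/18.00 + (13−30.00)²/30.00 + (28−12.00)²/12.00 + (18−24.00)²/24.00 = 34.1889
df = 4

test statistic = 34.189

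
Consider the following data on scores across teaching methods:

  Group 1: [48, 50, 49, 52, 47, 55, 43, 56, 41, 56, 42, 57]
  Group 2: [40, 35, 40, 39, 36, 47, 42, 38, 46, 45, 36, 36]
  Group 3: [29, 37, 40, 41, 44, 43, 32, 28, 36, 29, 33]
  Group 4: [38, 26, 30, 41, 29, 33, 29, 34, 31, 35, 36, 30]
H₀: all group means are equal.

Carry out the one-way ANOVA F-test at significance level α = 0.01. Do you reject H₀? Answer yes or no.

Group means [49.67, 40.00, 35.64, 32.67], grand mean 39.574
SSB = Σnᵢ(x̄ᵢ−x̄)² = 1967.611; SSW = ΣΣ(x−x̄ᵢ)² = 1093.879
MSB = 1967.611/3 = 655.8702; MSW = 1093.879/43 = 25.4390
F = MSB/MSW = 25.7820
df = (3, 43)
p-value (upper-tail) = 0.00000
At α=0.01: p < α → reject H₀

reject H₀: yes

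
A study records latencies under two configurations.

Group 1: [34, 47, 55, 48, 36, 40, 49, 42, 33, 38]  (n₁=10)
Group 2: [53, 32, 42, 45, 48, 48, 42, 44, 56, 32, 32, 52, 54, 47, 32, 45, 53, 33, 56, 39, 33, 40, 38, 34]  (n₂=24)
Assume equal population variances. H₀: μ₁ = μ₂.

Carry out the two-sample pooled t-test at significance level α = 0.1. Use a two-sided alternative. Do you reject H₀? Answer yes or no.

x̄₁=42.200, s₁=7.300, n₁=10
x̄₂=42.917, s₂=8.423, n₂=24
s_p² = [9·7.300² + 23·8.423²]/32 = 65.9823
SE = √(s_p²·(1/10+1/24)) = 3.0574
t = (42.200−42.917)/3.0574 = -0.2344
df = 32
p-value (two-sided) = 0.81616
At α=0.1: p ≥ α → fail to reject H₀

reject H₀: no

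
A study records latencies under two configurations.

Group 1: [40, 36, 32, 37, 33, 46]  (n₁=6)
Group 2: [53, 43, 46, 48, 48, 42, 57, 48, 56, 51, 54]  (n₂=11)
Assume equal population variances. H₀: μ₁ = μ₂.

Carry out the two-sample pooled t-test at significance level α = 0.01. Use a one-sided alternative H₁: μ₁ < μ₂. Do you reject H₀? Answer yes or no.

reject H₀: yes

x̄₁=37.333, s₁=5.125, n₁=6
x̄₂=49.636, s₂=5.005, n₂=11
s_p² = [5·5.125² + 10·5.005²]/15 = 25.4586
SE = √(s_p²·(1/6+1/11)) = 2.5608
t = (37.333−49.636)/2.5608 = -4.8044
df = 15
p-value (one-sided, H₁ less) = 0.00012
At α=0.01: p < α → reject H₀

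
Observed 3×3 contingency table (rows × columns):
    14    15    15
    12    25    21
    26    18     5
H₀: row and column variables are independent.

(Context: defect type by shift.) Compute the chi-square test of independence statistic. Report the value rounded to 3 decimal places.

test statistic = 16.503

Row totals [44, 58, 49], col totals [52, 58, 41], n=151
χ² = (14−15.15)²/15.15 + (15−16.90)²/16.90 + (15−11.95)²/11.95 + (12−19.97)²/19.97 + (25−22.28)²/22.28 + (21−15.75)²/15.75 + (26−16.87)²/16.87 + (18−18.82)²/18.82 + (5−13.30)²/13.30 = 16.5033
df = 4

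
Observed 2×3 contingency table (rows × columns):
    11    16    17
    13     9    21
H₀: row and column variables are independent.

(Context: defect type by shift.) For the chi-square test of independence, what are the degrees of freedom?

df = (r−1)(c−1) = (2−1)·(3−1) = 2

degrees of freedom = 2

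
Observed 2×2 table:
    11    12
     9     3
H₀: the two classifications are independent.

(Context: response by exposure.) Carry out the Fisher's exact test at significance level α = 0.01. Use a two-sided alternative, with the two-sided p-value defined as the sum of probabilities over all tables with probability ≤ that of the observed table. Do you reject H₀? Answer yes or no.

Margins: r₁=23, r₂=12, c₁=20, c₂=15, n=35
p_obs = C(23,11)·C(12,9)/C(35,20); sum pmf over tables with pmf ≤ p_obs
p-value (two-sided) = 0.16292
At α=0.01: p ≥ α → fail to reject H₀

reject H₀: no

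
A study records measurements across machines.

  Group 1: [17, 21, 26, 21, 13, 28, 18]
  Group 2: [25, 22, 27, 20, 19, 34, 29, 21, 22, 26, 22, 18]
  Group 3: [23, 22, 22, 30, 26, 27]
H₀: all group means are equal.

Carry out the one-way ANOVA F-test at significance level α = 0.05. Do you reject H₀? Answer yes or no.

Group means [20.57, 23.75, 25.00], grand mean 23.160
SSB = Σnᵢ(x̄ᵢ−x̄)² = 71.396; SSW = ΣΣ(x−x̄ᵢ)² = 449.964
MSB = 71.396/2 = 35.6979; MSW = 449.964/22 = 20.4529
F = MSB/MSW = 1.7454
df = (2, 22)
p-value (upper-tail) = 0.19790
At α=0.05: p ≥ α → fail to reject H₀

reject H₀: no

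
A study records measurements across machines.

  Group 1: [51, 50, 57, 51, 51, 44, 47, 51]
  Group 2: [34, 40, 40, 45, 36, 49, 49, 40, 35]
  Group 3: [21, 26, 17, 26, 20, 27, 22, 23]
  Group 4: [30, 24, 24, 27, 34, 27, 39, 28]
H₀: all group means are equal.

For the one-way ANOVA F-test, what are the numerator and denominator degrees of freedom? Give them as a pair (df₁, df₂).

k = 4 groups, N = 33 total
df = (k−1, N−k) = (4−1, 33−4) = (3, 29)

degrees of freedom = [3, 29]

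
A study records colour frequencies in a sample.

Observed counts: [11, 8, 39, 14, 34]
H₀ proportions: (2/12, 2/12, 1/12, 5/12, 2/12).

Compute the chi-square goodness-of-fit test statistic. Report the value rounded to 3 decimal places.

n = 106; E_i = n·p_i = [17.67, 17.67, 8.83, 44.17, 17.67]
χ² = (11−17.67)²/17.67 + (8−17.67)²/17.67 + (39−8.83)²/8.83 + (14−44.17)²/44.17 + (34−17.67)²/17.67 = 146.5321
df = 4

test statistic = 146.532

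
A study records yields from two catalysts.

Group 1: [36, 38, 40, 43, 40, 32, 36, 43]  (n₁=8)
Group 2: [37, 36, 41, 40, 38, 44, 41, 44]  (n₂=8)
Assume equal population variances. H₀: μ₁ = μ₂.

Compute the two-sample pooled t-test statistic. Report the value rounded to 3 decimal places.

test statistic = -0.953

x̄₁=38.500, s₁=3.780, n₁=8
x̄₂=40.125, s₂=2.997, n₂=8
s_p² = [7·3.780² + 7·2.997²]/14 = 11.6339
SE = √(s_p²·(1/8+1/8)) = 1.7054
t = (38.500−40.125)/1.7054 = -0.9528
df = 14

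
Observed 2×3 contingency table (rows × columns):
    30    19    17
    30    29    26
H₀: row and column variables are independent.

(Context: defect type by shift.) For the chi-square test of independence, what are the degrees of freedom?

df = (r−1)(c−1) = (2−1)·(3−1) = 2

degrees of freedom = 2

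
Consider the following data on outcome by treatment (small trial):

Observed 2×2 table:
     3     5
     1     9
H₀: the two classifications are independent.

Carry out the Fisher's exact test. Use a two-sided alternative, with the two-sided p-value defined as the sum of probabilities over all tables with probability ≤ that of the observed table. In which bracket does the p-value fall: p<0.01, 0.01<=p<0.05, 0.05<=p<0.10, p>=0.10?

Margins: r₁=8, r₂=10, c₁=4, c₂=14, n=18
p_obs = C(8,3)·C(10,1)/C(18,4); sum pmf over tables with pmf ≤ p_obs
p-value (two-sided) = 0.27451
→ bracket: p>=0.10

p-value bracket: p>=0.10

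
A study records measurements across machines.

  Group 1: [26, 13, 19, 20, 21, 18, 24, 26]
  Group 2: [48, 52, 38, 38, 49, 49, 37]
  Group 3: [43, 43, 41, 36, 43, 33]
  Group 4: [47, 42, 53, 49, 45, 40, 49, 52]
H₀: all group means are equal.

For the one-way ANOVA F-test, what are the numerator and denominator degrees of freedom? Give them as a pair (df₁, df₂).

k = 4 groups, N = 29 total
df = (k−1, N−k) = (4−1, 29−4) = (3, 25)

degrees of freedom = [3, 25]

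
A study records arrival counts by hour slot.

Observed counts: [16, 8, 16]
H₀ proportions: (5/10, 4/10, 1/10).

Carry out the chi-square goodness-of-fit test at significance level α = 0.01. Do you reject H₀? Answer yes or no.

n = 40; E_i = n·p_i = [20.00, 16.00, 4.00]
χ² = (16−20.00)²/20.00 + (8−16.00)²/16.00 + (16−4.00)²/4.00 = 40.8000
df = 2
p-value (upper-tail) = 0.00000
At α=0.01: p < α → reject H₀

reject H₀: yes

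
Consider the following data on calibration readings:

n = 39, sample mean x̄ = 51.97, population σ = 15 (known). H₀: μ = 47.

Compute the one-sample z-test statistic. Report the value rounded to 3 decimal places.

test statistic = 2.069

SE = σ/√n = 15/√39 = 2.4019
z = (x̄−μ₀)/SE = (51.97−47)/2.4019 = 2.0692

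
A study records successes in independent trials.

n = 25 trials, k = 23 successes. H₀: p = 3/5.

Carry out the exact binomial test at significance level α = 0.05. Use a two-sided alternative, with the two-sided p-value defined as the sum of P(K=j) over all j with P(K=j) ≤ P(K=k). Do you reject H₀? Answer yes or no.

reject H₀: yes

Exact binomial: n=25, k=23, p₀=3/5=0.6000
P(X=j) = C(n,j)·p₀^j·(1−p₀)^(n−j); p = Σ P(X=j) over j with P(X=j) ≤ P(X=23)
p-value (two-sided) = 0.00071
At α=0.05: p < α → reject H₀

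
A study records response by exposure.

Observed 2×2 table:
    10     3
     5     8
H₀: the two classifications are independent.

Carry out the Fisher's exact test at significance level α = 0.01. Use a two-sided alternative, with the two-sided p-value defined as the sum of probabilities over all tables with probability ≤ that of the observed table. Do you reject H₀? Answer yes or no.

reject H₀: no

Margins: r₁=13, r₂=13, c₁=15, c₂=11, n=26
p_obs = C(13,10)·C(13,5)/C(26,15); sum pmf over tables with pmf ≤ p_obs
p-value (two-sided) = 0.11070
At α=0.01: p ≥ α → fail to reject H₀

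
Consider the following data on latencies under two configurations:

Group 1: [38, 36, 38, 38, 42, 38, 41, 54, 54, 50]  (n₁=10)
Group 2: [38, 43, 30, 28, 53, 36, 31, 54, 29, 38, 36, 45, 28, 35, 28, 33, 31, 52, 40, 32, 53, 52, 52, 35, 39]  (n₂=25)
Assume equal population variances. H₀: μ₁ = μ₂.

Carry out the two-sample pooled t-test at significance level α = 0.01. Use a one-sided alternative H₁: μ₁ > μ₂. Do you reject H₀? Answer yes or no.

x̄₁=42.900, s₁=7.031, n₁=10
x̄₂=38.840, s₂=9.095, n₂=25
s_p² = [9·7.031² + 24·9.095²]/33 = 73.6442
SE = √(s_p²·(1/10+1/25)) = 3.2109
t = (42.900−38.840)/3.2109 = 1.2644
df = 33
p-value (one-sided, H₁ greater) = 0.10747
At α=0.01: p ≥ α → fail to reject H₀

reject H₀: no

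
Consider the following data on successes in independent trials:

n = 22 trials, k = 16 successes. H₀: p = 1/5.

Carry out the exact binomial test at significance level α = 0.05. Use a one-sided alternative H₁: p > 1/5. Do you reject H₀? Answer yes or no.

Exact binomial: n=22, k=16, p₀=1/5=0.2000
P(X≥16) from Σ C(n,i)·p₀^i·(1−p₀)^(n−i)
p-value (one-sided, H₁ greater) = 0.00000
At α=0.05: p < α → reject H₀

reject H₀: yes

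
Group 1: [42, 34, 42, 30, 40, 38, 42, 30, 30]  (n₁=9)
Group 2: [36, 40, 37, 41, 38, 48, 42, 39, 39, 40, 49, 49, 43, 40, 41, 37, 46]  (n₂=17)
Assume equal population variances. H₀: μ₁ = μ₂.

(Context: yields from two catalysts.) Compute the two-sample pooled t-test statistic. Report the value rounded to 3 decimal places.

x̄₁=36.444, s₁=5.457, n₁=9
x̄₂=41.471, s₂=4.185, n₂=17
s_p² = [8·5.457² + 16·4.185²]/24 = 21.6024
SE = √(s_p²·(1/9+1/17)) = 1.9160
t = (36.444−41.471)/1.9160 = -2.6233
df = 24

test statistic = -2.623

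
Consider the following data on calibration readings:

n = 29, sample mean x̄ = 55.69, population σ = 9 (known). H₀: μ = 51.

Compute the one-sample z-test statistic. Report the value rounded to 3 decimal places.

test statistic = 2.806

SE = σ/√n = 9/√29 = 1.6713
z = (x̄−μ₀)/SE = (55.69−51)/1.6713 = 2.8063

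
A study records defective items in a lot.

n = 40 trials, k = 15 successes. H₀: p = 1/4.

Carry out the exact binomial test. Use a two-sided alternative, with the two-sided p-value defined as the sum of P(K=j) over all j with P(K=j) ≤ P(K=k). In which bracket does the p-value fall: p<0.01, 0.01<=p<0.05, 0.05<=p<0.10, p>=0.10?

p-value bracket: 0.05<=p<0.10

Exact binomial: n=40, k=15, p₀=1/4=0.2500
P(X=j) = C(n,j)·p₀^j·(1−p₀)^(n−j); p = Σ P(X=j) over j with P(X=j) ≤ P(X=15)
p-value (two-sided) = 0.09771
→ bracket: 0.05<=p<0.10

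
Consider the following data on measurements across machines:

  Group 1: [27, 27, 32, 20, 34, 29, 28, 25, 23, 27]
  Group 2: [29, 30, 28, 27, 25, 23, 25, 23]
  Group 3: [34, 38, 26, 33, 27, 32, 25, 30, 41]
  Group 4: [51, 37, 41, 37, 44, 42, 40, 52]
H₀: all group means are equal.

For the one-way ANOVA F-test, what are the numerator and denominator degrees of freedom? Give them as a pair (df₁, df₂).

k = 4 groups, N = 35 total
df = (k−1, N−k) = (4−1, 35−4) = (3, 31)

degrees of freedom = [3, 31]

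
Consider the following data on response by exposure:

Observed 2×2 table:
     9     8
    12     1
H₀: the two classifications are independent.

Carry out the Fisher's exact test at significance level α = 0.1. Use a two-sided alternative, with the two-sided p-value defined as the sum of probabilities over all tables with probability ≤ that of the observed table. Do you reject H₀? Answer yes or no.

reject H₀: yes

Margins: r₁=17, r₂=13, c₁=21, c₂=9, n=30
p_obs = C(17,9)·C(13,12)/C(30,21); sum pmf over tables with pmf ≤ p_obs
p-value (two-sided) = 0.04168
At α=0.1: p < α → reject H₀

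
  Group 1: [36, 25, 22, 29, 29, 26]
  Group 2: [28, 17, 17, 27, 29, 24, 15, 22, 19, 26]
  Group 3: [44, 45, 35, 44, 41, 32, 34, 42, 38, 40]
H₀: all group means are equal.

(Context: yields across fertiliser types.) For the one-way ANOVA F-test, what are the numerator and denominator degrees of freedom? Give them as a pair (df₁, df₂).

degrees of freedom = [2, 23]

k = 3 groups, N = 26 total
df = (k−1, N−k) = (3−1, 26−3) = (2, 23)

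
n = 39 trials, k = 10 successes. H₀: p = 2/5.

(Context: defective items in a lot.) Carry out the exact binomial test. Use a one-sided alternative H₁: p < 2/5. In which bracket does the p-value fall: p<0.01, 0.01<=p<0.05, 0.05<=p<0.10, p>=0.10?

p-value bracket: 0.01<=p<0.05

Exact binomial: n=39, k=10, p₀=2/5=0.4000
P(X≤10) from Σ C(n,i)·p₀^i·(1−p₀)^(n−i)
p-value (one-sided, H₁ less) = 0.04505
→ bracket: 0.01<=p<0.05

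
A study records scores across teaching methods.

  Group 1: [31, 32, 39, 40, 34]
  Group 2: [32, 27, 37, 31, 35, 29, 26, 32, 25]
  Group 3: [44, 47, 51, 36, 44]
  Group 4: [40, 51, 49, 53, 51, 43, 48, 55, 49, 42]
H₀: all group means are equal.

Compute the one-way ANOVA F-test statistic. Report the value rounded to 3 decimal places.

test statistic = 26.095

Group means [35.20, 30.44, 44.40, 48.10], grand mean 39.759
SSB = Σnᵢ(x̄ᵢ−x̄)² = 1688.188; SSW = ΣΣ(x−x̄ᵢ)² = 539.122
MSB = 1688.188/3 = 562.7294; MSW = 539.122/25 = 21.5649
F = MSB/MSW = 26.0947
df = (3, 25)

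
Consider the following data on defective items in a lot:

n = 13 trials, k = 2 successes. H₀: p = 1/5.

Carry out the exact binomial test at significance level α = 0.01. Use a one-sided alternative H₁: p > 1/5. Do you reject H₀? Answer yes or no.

reject H₀: no

Exact binomial: n=13, k=2, p₀=1/5=0.2000
P(X≥2) from Σ C(n,i)·p₀^i·(1−p₀)^(n−i)
p-value (one-sided, H₁ greater) = 0.76635
At α=0.01: p ≥ α → fail to reject H₀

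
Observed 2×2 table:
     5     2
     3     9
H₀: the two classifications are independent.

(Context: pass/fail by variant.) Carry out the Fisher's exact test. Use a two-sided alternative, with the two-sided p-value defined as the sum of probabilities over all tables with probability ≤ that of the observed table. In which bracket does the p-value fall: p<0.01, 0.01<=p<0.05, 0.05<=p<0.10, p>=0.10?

p-value bracket: 0.05<=p<0.10

Margins: r₁=7, r₂=12, c₁=8, c₂=11, n=19
p_obs = C(7,5)·C(12,3)/C(19,8); sum pmf over tables with pmf ≤ p_obs
p-value (two-sided) = 0.07395
→ bracket: 0.05<=p<0.10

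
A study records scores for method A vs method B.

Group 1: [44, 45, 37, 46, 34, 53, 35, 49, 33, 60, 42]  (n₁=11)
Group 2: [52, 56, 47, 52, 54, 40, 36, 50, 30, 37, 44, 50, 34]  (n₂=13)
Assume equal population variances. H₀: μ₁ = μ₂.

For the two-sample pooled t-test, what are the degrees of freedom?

degrees of freedom = 22

df = n₁ + n₂ − 2 = 11 + 13 − 2 = 22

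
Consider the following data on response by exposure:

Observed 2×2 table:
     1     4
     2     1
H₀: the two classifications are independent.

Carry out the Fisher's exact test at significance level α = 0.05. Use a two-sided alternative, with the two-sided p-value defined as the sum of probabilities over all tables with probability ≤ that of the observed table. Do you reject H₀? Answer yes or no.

Margins: r₁=5, r₂=3, c₁=3, c₂=5, n=8
p_obs = C(5,1)·C(3,2)/C(8,3); sum pmf over tables with pmf ≤ p_obs
p-value (two-sided) = 0.46429
At α=0.05: p ≥ α → fail to reject H₀

reject H₀: no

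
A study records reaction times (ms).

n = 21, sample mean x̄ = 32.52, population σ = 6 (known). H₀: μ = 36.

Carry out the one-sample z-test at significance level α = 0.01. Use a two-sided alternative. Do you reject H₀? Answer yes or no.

SE = σ/√n = 6/√21 = 1.3093
z = (x̄−μ₀)/SE = (32.52−36)/1.3093 = -2.6579
p-value (two-sided) = 0.00786
At α=0.01: p < α → reject H₀

reject H₀: yes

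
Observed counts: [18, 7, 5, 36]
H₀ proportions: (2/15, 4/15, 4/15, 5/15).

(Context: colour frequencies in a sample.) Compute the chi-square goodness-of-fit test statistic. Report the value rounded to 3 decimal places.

n = 66; E_i = n·p_i = [8.80, 17.60, 17.60, 22.00]
χ² = (18−8.80)²/8.80 + (7−17.60)²/17.60 + (5−17.60)²/17.60 + (36−22.00)²/22.00 = 33.9318
df = 3

test statistic = 33.932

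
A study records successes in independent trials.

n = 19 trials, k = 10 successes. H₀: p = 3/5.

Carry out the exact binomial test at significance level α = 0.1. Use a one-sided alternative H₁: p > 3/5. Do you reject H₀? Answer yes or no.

Exact binomial: n=19, k=10, p₀=3/5=0.6000
P(X≥10) from Σ C(n,i)·p₀^i·(1−p₀)^(n−i)
p-value (one-sided, H₁ greater) = 0.81391
At α=0.1: p ≥ α → fail to reject H₀

reject H₀: no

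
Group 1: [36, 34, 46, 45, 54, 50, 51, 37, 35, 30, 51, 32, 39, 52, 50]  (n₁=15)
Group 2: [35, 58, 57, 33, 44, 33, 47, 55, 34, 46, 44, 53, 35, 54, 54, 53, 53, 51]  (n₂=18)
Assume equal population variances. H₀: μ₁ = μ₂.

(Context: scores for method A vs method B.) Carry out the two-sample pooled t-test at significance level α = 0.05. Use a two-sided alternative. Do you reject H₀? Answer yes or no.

x̄₁=42.800, s₁=8.351, n₁=15
x̄₂=46.611, s₂=8.985, n₂=18
s_p² = [14·8.351² + 17·8.985²]/31 = 75.7638
SE = √(s_p²·(1/15+1/18)) = 3.0430
t = (42.800−46.611)/3.0430 = -1.2524
df = 31
p-value (two-sided) = 0.21979
At α=0.05: p ≥ α → fail to reject H₀

reject H₀: no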